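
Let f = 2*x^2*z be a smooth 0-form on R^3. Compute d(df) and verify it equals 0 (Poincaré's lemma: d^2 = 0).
d(df) = 0

Step 1: df = sum_i (∂f/∂x_i) dx_i = (4*x*z) dx + (0) dy + (2*x^2) dz.
Step 2: Apply d again. Using the 1-form formula, the coefficient of dx ∧ dy in d(df) is ∂^2 f/∂x ∂y - ∂^2 f/∂y ∂x = (0) - (0) = 0 (equality of mixed partials for smooth f).
Similarly for dx ∧ dz and dy ∧ dz — all coefficients vanish. So d(df) = 0.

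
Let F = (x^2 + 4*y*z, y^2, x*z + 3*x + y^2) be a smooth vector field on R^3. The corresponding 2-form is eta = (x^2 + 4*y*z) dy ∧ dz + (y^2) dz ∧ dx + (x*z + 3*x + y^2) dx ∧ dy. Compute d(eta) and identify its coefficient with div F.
d(eta) = (3*x + 2*y) dx ∧ dy ∧ dz; div F = 3*x + 2*y

For a 2-form in R^3 of the form above, applying d gives a 3-form with coefficient ∂P/∂x + ∂Q/∂y + ∂R/∂z:
  ∂P/∂x = 2*x
  ∂Q/∂y = 2*y
  ∂R/∂z = x
Sum = 3*x + 2*y, which is exactly div F.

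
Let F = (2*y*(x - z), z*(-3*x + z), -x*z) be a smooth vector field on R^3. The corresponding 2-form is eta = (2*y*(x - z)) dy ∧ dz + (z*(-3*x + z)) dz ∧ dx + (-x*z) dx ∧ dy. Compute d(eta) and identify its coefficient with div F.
d(eta) = (-x + 2*y) dx ∧ dy ∧ dz; div F = -x + 2*y

For a 2-form in R^3 of the form above, applying d gives a 3-form with coefficient ∂P/∂x + ∂Q/∂y + ∂R/∂z:
  ∂P/∂x = 2*y
  ∂Q/∂y = 0
  ∂R/∂z = -x
Sum = -x + 2*y, which is exactly div F.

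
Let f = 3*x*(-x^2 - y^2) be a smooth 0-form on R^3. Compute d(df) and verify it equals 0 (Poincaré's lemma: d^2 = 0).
d(df) = 0

Step 1: df = sum_i (∂f/∂x_i) dx_i = (-9*x^2 - 3*y^2) dx + (-6*x*y) dy + (0) dz.
Step 2: Apply d again. Using the 1-form formula, the coefficient of dx ∧ dy in d(df) is ∂^2 f/∂x ∂y - ∂^2 f/∂y ∂x = (-6*y) - (-6*y) = 0 (equality of mixed partials for smooth f).
Similarly for dx ∧ dz and dy ∧ dz — all coefficients vanish. So d(df) = 0.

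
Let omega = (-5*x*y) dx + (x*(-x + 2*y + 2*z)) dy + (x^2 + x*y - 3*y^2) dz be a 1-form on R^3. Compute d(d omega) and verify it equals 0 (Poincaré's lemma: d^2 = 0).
d(d omega) = 0

Step 1: d omega = sum_{i<j} (∂f_j/∂x_i - ∂f_i/∂x_j) dx_i ∧ dx_j:
  coeff of dx ∧ dy: 3*x + 2*y + 2*z
  coeff of dx ∧ dz: 2*x + y
  coeff of dy ∧ dz: -x - 6*y
Step 2: Apply d again to each 2-form coefficient. The only possible 3-form in R^3 is dx ∧ dy ∧ dz, with coefficient
  ∂(coeff of dy∧dz)/∂x - ∂(coeff of dx∧dz)/∂y + ∂(coeff of dx∧dy)/∂z
  = ∂/∂x (-x - 6*y) - ∂/∂y (2*x + y) + ∂/∂z (3*x + 2*y + 2*z).
Each of these terms simplifies to sums of mixed partials that cancel in pairs. The result is 0 (by equality of mixed partials for smooth functions — Schwarz / Clairaut).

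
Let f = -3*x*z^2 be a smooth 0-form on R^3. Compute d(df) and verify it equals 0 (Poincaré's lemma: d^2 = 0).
d(df) = 0

Step 1: df = sum_i (∂f/∂x_i) dx_i = (-3*z^2) dx + (0) dy + (-6*x*z) dz.
Step 2: Apply d again. Using the 1-form formula, the coefficient of dx ∧ dy in d(df) is ∂^2 f/∂x ∂y - ∂^2 f/∂y ∂x = (0) - (0) = 0 (equality of mixed partials for smooth f).
Similarly for dx ∧ dz and dy ∧ dz — all coefficients vanish. So d(df) = 0.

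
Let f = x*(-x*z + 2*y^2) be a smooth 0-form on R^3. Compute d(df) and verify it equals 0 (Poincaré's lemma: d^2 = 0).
d(df) = 0

Step 1: df = sum_i (∂f/∂x_i) dx_i = (-2*x*z + 2*y^2) dx + (4*x*y) dy + (-x^2) dz.
Step 2: Apply d again. Using the 1-form formula, the coefficient of dx ∧ dy in d(df) is ∂^2 f/∂x ∂y - ∂^2 f/∂y ∂x = (4*y) - (4*y) = 0 (equality of mixed partials for smooth f).
Similarly for dx ∧ dz and dy ∧ dz — all coefficients vanish. So d(df) = 0.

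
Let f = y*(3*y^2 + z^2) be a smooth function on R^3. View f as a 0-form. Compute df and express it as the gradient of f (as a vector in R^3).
df = (0) dx + (9*y^2 + z^2) dy + (2*y*z) dz; grad f = (0, 9*y^2 + z^2, 2*y*z)

For a 0-form f, d f = (∂f/∂x) dx + (∂f/∂y) dy + (∂f/∂z) dz. The components of the vector representation are exactly the entries of grad f in Cartesian coordinates:
  ∂f/∂x = 0
  ∂f/∂y = 9*y^2 + z^2
  ∂f/∂z = 2*y*z.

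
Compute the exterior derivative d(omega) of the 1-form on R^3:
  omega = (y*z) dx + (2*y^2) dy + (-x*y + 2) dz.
d(omega) = (-z) dx ∧ dy + (-2*y) dx ∧ dz + (-x) dy ∧ dz

For a 1-form omega = sum_i f_i dx_i, the exterior derivative is
  d(omega) = sum_{i < j} (∂f_j/∂x_i - ∂f_i/∂x_j) dx_i ∧ dx_j.
  coefficient of dx ∧ dy: ∂f_2/∂x - ∂f_1/∂y = ∂(2*y^2)/∂x - ∂(y*z)/∂y = -z
  coefficient of dx ∧ dz: ∂f_3/∂x - ∂f_1/∂z = ∂(-x*y + 2)/∂x - ∂(y*z)/∂z = -2*y
  coefficient of dy ∧ dz: ∂f_3/∂y - ∂f_2/∂z = ∂(-x*y + 2)/∂y - ∂(2*y^2)/∂z = -x
Assembling: d(omega) = (-z) dx ∧ dy + (-2*y) dx ∧ dz + (-x) dy ∧ dz.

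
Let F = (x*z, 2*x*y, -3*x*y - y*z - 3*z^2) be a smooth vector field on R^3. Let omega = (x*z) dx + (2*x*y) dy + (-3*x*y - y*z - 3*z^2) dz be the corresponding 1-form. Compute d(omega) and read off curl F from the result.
d(omega) = (-3*x - z) dy ∧ dz + (x + 3*y) dz ∧ dx + (2*y) dx ∧ dy; curl F = (-3*x - z, x + 3*y, 2*y)

d omega = sum_{i<j} (∂f_j/∂x_i - ∂f_i/∂x_j) dx_i ∧ dx_j. Under the identification (dy ∧ dz, dz ∧ dx, dx ∧ dy) ↔ (e_x, e_y, e_z), the coefficients are exactly the components of curl F. Compute:
  ∂R/∂y - ∂Q/∂z = (-3*x - z) - (0) = -3*x - z
  ∂P/∂z - ∂R/∂x = (x) - (-3*y) = x + 3*y
  ∂Q/∂x - ∂P/∂y = (2*y) - (0) = 2*y.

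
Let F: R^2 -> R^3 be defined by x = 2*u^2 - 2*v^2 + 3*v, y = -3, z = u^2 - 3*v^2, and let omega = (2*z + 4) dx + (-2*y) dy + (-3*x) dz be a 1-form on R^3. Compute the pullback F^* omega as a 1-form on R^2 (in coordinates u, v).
F^* omega = (2*u*(-2*u^2 - 6*v^2 - 9*v + 8)) du + (28*u^2*v + 6*u^2 - 12*v^3 + 36*v^2 - 16*v + 12) dv

Using F^*(f dg) = (f ∘ F) d(g ∘ F), substitute each coordinate x_i by F_i(u, v) in f_i, and replace dx_i by d F_i = (∂F_i/∂u) du + (∂F_i/∂v) dv.
  For the x component: f_1(F) = 2*u^2 - 6*v^2 + 4; d F_1 = (4*u) du + (3 - 4*v) dv
  For the y component: f_2(F) = 6; d F_2 = (0) du + (0) dv
  For the z component: f_3(F) = -6*u^2 + 6*v^2 - 9*v; d F_3 = (2*u) du + (-6*v) dv
Combining and collecting du, dv coefficients:
  coeff of du: 2*u*(-2*u^2 - 6*v^2 - 9*v + 8)
  coeff of dv: 28*u^2*v + 6*u^2 - 12*v^3 + 36*v^2 - 16*v + 12
F^* omega = (2*u*(-2*u^2 - 6*v^2 - 9*v + 8)) du + (28*u^2*v + 6*u^2 - 12*v^3 + 36*v^2 - 16*v + 12) dv.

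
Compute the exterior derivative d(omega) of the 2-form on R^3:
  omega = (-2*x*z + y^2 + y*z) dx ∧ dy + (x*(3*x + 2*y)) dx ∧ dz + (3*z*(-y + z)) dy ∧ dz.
d(omega) = (-4*x + y) dx ∧ dy ∧ dz

For a 2-form omega = sum_{i<j} g_{ij} dx_i ∧ dx_j, the exterior derivative is
  d(omega) = sum_{i<j} d(g_{ij}) ∧ dx_i ∧ dx_j = sum_{i<j, k} (∂g_{ij}/∂x_k) dx_k ∧ dx_i ∧ dx_j.
Expand each term, using dx_k ∧ dx_i ∧ dx_j = sgn(permutation) dx_{(a)} ∧ dx_{(b)} ∧ dx_{(c)} with (a < b < c) sorted:
  d(-2*x*z + y^2 + y*z) includes (∂/∂z)(-2*x*z + y^2 + y*z) dz = (-2*x + y) dz, which multiplied by dx ∧ dy gives (-2*x + y) dx ∧ dy ∧ dz
  d(x*(3*x + 2*y)) includes (∂/∂y)(x*(3*x + 2*y)) dy = (2*x) dy, which multiplied by dx ∧ dz gives (-2*x) dx ∧ dy ∧ dz
Collecting like 3-forms: d(omega) = (-4*x + y) dx ∧ dy ∧ dz.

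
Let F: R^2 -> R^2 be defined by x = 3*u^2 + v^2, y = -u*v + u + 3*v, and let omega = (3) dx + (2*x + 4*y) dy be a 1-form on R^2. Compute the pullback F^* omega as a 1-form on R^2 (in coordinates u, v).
F^* omega = (-6*u^2*v + 6*u^2 + 4*u*v^2 - 8*u*v + 22*u - 2*v^3 - 10*v^2 + 12*v) du + (-6*u^3 + 4*u^2*v + 14*u^2 - 2*u*v^2 - 24*u*v + 12*u + 6*v^2 + 42*v) dv

Using F^*(f dg) = (f ∘ F) d(g ∘ F), substitute each coordinate x_i by F_i(u, v) in f_i, and replace dx_i by d F_i = (∂F_i/∂u) du + (∂F_i/∂v) dv.
  For the x component: f_1(F) = 3; d F_1 = (6*u) du + (2*v) dv
  For the y component: f_2(F) = 6*u^2 - 4*u*v + 4*u + 2*v^2 + 12*v; d F_2 = (1 - v) du + (3 - u) dv
Combining and collecting du, dv coefficients:
  coeff of du: -6*u^2*v + 6*u^2 + 4*u*v^2 - 8*u*v + 22*u - 2*v^3 - 10*v^2 + 12*v
  coeff of dv: -6*u^3 + 4*u^2*v + 14*u^2 - 2*u*v^2 - 24*u*v + 12*u + 6*v^2 + 42*v
F^* omega = (-6*u^2*v + 6*u^2 + 4*u*v^2 - 8*u*v + 22*u - 2*v^3 - 10*v^2 + 12*v) du + (-6*u^3 + 4*u^2*v + 14*u^2 - 2*u*v^2 - 24*u*v + 12*u + 6*v^2 + 42*v) dv.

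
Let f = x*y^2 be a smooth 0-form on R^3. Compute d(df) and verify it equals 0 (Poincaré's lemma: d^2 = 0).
d(df) = 0

Step 1: df = sum_i (∂f/∂x_i) dx_i = (y^2) dx + (2*x*y) dy + (0) dz.
Step 2: Apply d again. Using the 1-form formula, the coefficient of dx ∧ dy in d(df) is ∂^2 f/∂x ∂y - ∂^2 f/∂y ∂x = (2*y) - (2*y) = 0 (equality of mixed partials for smooth f).
Similarly for dx ∧ dz and dy ∧ dz — all coefficients vanish. So d(df) = 0.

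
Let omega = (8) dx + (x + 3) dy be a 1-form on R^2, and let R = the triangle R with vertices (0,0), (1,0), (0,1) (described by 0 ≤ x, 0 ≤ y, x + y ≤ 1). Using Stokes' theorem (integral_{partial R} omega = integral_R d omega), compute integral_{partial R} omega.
integral_(partial R) omega = 1/2

Stokes: integral_partial_R omega = integral_R d omega with d omega = (∂Q/∂x - ∂P/∂y) dx ∧ dy.
  ∂Q/∂x = 1
  ∂P/∂y = 0
  integrand = ∂Q/∂x - ∂P/∂y = 1.
Integrating over R: integral_0^1 integral_0^{1-x} (1) dy dx = 1/2.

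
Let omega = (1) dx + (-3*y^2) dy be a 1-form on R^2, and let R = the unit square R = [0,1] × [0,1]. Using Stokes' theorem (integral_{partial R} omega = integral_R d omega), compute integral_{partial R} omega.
integral_(partial R) omega = 0

Stokes: integral_partial_R omega = integral_R d omega with d omega = (∂Q/∂x - ∂P/∂y) dx ∧ dy.
  ∂Q/∂x = 0
  ∂P/∂y = 0
  integrand = ∂Q/∂x - ∂P/∂y = 0.
Integrating over R: integral_0^1 integral_0^1 (0) dx dy = 0.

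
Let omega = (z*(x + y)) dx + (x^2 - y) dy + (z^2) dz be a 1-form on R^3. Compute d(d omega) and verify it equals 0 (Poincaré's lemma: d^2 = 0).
d(d omega) = 0

Step 1: d omega = sum_{i<j} (∂f_j/∂x_i - ∂f_i/∂x_j) dx_i ∧ dx_j:
  coeff of dx ∧ dy: 2*x - z
  coeff of dx ∧ dz: -x - y
  coeff of dy ∧ dz: 0
Step 2: Apply d again to each 2-form coefficient. The only possible 3-form in R^3 is dx ∧ dy ∧ dz, with coefficient
  ∂(coeff of dy∧dz)/∂x - ∂(coeff of dx∧dz)/∂y + ∂(coeff of dx∧dy)/∂z
  = ∂/∂x (0) - ∂/∂y (-x - y) + ∂/∂z (2*x - z).
Each of these terms simplifies to sums of mixed partials that cancel in pairs. The result is 0 (by equality of mixed partials for smooth functions — Schwarz / Clairaut).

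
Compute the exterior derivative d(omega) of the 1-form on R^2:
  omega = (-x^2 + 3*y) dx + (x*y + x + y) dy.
d(omega) = (y - 2) dx ∧ dy

For a 1-form omega = sum_i f_i dx_i, the exterior derivative is
  d(omega) = sum_{i < j} (∂f_j/∂x_i - ∂f_i/∂x_j) dx_i ∧ dx_j.
  coefficient of dx ∧ dy: ∂f_2/∂x - ∂f_1/∂y = ∂(x*y + x + y)/∂x - ∂(-x^2 + 3*y)/∂y = y - 2
Assembling: d(omega) = (y - 2) dx ∧ dy.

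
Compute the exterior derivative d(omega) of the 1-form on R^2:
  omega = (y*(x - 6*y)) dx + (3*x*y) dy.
d(omega) = (-x + 15*y) dx ∧ dy

For a 1-form omega = sum_i f_i dx_i, the exterior derivative is
  d(omega) = sum_{i < j} (∂f_j/∂x_i - ∂f_i/∂x_j) dx_i ∧ dx_j.
  coefficient of dx ∧ dy: ∂f_2/∂x - ∂f_1/∂y = ∂(3*x*y)/∂x - ∂(y*(x - 6*y))/∂y = -x + 15*y
Assembling: d(omega) = (-x + 15*y) dx ∧ dy.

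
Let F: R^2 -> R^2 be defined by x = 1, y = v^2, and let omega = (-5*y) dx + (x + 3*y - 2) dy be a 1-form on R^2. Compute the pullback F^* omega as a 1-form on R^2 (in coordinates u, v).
F^* omega = (6*v^3 - 2*v) dv

Using F^*(f dg) = (f ∘ F) d(g ∘ F), substitute each coordinate x_i by F_i(u, v) in f_i, and replace dx_i by d F_i = (∂F_i/∂u) du + (∂F_i/∂v) dv.
  For the x component: f_1(F) = -5*v^2; d F_1 = (0) du + (0) dv
  For the y component: f_2(F) = 3*v^2 - 1; d F_2 = (0) du + (2*v) dv
Combining and collecting du, dv coefficients:
  coeff of du: 0
  coeff of dv: 6*v^3 - 2*v
F^* omega = (6*v^3 - 2*v) dv.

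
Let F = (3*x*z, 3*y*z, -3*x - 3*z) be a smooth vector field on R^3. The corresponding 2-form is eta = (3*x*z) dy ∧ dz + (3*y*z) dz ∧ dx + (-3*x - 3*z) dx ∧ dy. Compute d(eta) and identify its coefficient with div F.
d(eta) = (6*z - 3) dx ∧ dy ∧ dz; div F = 6*z - 3

For a 2-form in R^3 of the form above, applying d gives a 3-form with coefficient ∂P/∂x + ∂Q/∂y + ∂R/∂z:
  ∂P/∂x = 3*z
  ∂Q/∂y = 3*z
  ∂R/∂z = -3
Sum = 6*z - 3, which is exactly div F.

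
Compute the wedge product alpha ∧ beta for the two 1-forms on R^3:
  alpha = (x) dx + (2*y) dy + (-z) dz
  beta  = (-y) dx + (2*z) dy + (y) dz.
alpha ∧ beta = (2*x*z + 2*y^2) dx ∧ dy + (y*(x - z)) dx ∧ dz + (2*y^2 + 2*z^2) dy ∧ dz

Distribute the wedge, using dx_i ∧ dx_j = -dx_j ∧ dx_i and dx_i ∧ dx_i = 0. For each pair (i, j) with i < j, the coefficient of dx_i ∧ dx_j in alpha ∧ beta is (alpha_i * beta_j - alpha_j * beta_i). Collecting: alpha ∧ beta = (2*x*z + 2*y^2) dx ∧ dy + (y*(x - z)) dx ∧ dz + (2*y^2 + 2*z^2) dy ∧ dz.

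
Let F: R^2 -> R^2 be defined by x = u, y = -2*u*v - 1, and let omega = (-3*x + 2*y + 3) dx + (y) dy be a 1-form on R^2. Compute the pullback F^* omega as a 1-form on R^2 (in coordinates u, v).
F^* omega = (4*u*v^2 - 4*u*v - 3*u + 2*v + 1) du + (2*u*(2*u*v + 1)) dv

Using F^*(f dg) = (f ∘ F) d(g ∘ F), substitute each coordinate x_i by F_i(u, v) in f_i, and replace dx_i by d F_i = (∂F_i/∂u) du + (∂F_i/∂v) dv.
  For the x component: f_1(F) = -4*u*v - 3*u + 1; d F_1 = (1) du + (0) dv
  For the y component: f_2(F) = -2*u*v - 1; d F_2 = (-2*v) du + (-2*u) dv
Combining and collecting du, dv coefficients:
  coeff of du: 4*u*v^2 - 4*u*v - 3*u + 2*v + 1
  coeff of dv: 2*u*(2*u*v + 1)
F^* omega = (4*u*v^2 - 4*u*v - 3*u + 2*v + 1) du + (2*u*(2*u*v + 1)) dv.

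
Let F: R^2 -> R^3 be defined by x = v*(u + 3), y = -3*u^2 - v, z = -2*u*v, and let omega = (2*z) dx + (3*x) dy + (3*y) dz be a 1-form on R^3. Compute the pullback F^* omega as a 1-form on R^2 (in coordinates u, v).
F^* omega = (2*v*(-2*u*v - 27*u + 3*v)) du + (18*u^3 - 4*u^2*v - 9*u*v - 9*v) dv

Using F^*(f dg) = (f ∘ F) d(g ∘ F), substitute each coordinate x_i by F_i(u, v) in f_i, and replace dx_i by d F_i = (∂F_i/∂u) du + (∂F_i/∂v) dv.
  For the x component: f_1(F) = -4*u*v; d F_1 = (v) du + (u + 3) dv
  For the y component: f_2(F) = 3*v*(u + 3); d F_2 = (-6*u) du + (-1) dv
  For the z component: f_3(F) = -9*u^2 - 3*v; d F_3 = (-2*v) du + (-2*u) dv
Combining and collecting du, dv coefficients:
  coeff of du: 2*v*(-2*u*v - 27*u + 3*v)
  coeff of dv: 18*u^3 - 4*u^2*v - 9*u*v - 9*v
F^* omega = (2*v*(-2*u*v - 27*u + 3*v)) du + (18*u^3 - 4*u^2*v - 9*u*v - 9*v) dv.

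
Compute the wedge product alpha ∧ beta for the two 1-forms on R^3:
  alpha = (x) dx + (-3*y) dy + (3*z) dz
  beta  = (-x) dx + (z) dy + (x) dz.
alpha ∧ beta = (x*(-3*y + z)) dx ∧ dy + (x*(x + 3*z)) dx ∧ dz + (-3*x*y - 3*z^2) dy ∧ dz

Distribute the wedge, using dx_i ∧ dx_j = -dx_j ∧ dx_i and dx_i ∧ dx_i = 0. For each pair (i, j) with i < j, the coefficient of dx_i ∧ dx_j in alpha ∧ beta is (alpha_i * beta_j - alpha_j * beta_i). Collecting: alpha ∧ beta = (x*(-3*y + z)) dx ∧ dy + (x*(x + 3*z)) dx ∧ dz + (-3*x*y - 3*z^2) dy ∧ dz.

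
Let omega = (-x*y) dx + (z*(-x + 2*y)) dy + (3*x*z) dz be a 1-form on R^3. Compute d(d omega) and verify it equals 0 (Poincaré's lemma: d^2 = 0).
d(d omega) = 0

Step 1: d omega = sum_{i<j} (∂f_j/∂x_i - ∂f_i/∂x_j) dx_i ∧ dx_j:
  coeff of dx ∧ dy: x - z
  coeff of dx ∧ dz: 3*z
  coeff of dy ∧ dz: x - 2*y
Step 2: Apply d again to each 2-form coefficient. The only possible 3-form in R^3 is dx ∧ dy ∧ dz, with coefficient
  ∂(coeff of dy∧dz)/∂x - ∂(coeff of dx∧dz)/∂y + ∂(coeff of dx∧dy)/∂z
  = ∂/∂x (x - 2*y) - ∂/∂y (3*z) + ∂/∂z (x - z).
Each of these terms simplifies to sums of mixed partials that cancel in pairs. The result is 0 (by equality of mixed partials for smooth functions — Schwarz / Clairaut).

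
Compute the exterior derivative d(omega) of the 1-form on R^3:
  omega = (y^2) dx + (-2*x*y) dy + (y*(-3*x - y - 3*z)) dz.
d(omega) = (-4*y) dx ∧ dy + (-3*y) dx ∧ dz + (-3*x - 2*y - 3*z) dy ∧ dz

For a 1-form omega = sum_i f_i dx_i, the exterior derivative is
  d(omega) = sum_{i < j} (∂f_j/∂x_i - ∂f_i/∂x_j) dx_i ∧ dx_j.
  coefficient of dx ∧ dy: ∂f_2/∂x - ∂f_1/∂y = ∂(-2*x*y)/∂x - ∂(y^2)/∂y = -4*y
  coefficient of dx ∧ dz: ∂f_3/∂x - ∂f_1/∂z = ∂(y*(-3*x - y - 3*z))/∂x - ∂(y^2)/∂z = -3*y
  coefficient of dy ∧ dz: ∂f_3/∂y - ∂f_2/∂z = ∂(y*(-3*x - y - 3*z))/∂y - ∂(-2*x*y)/∂z = -3*x - 2*y - 3*z
Assembling: d(omega) = (-4*y) dx ∧ dy + (-3*y) dx ∧ dz + (-3*x - 2*y - 3*z) dy ∧ dz.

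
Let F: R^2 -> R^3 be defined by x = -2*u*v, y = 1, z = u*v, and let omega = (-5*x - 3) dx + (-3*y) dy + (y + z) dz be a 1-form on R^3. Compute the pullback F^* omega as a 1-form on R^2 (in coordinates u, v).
F^* omega = (v*(-19*u*v + 7)) du + (u*(-19*u*v + 7)) dv

Using F^*(f dg) = (f ∘ F) d(g ∘ F), substitute each coordinate x_i by F_i(u, v) in f_i, and replace dx_i by d F_i = (∂F_i/∂u) du + (∂F_i/∂v) dv.
  For the x component: f_1(F) = 10*u*v - 3; d F_1 = (-2*v) du + (-2*u) dv
  For the y component: f_2(F) = -3; d F_2 = (0) du + (0) dv
  For the z component: f_3(F) = u*v + 1; d F_3 = (v) du + (u) dv
Combining and collecting du, dv coefficients:
  coeff of du: v*(-19*u*v + 7)
  coeff of dv: u*(-19*u*v + 7)
F^* omega = (v*(-19*u*v + 7)) du + (u*(-19*u*v + 7)) dv.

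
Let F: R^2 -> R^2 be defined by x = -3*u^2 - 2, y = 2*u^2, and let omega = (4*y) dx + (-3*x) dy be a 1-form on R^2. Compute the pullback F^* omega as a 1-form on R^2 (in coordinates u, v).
F^* omega = (12*u*(2 - u^2)) du

Using F^*(f dg) = (f ∘ F) d(g ∘ F), substitute each coordinate x_i by F_i(u, v) in f_i, and replace dx_i by d F_i = (∂F_i/∂u) du + (∂F_i/∂v) dv.
  For the x component: f_1(F) = 8*u^2; d F_1 = (-6*u) du + (0) dv
  For the y component: f_2(F) = 9*u^2 + 6; d F_2 = (4*u) du + (0) dv
Combining and collecting du, dv coefficients:
  coeff of du: 12*u*(2 - u^2)
  coeff of dv: 0
F^* omega = (12*u*(2 - u^2)) du.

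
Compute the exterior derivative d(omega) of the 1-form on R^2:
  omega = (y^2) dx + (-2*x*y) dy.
d(omega) = (-4*y) dx ∧ dy

For a 1-form omega = sum_i f_i dx_i, the exterior derivative is
  d(omega) = sum_{i < j} (∂f_j/∂x_i - ∂f_i/∂x_j) dx_i ∧ dx_j.
  coefficient of dx ∧ dy: ∂f_2/∂x - ∂f_1/∂y = ∂(-2*x*y)/∂x - ∂(y^2)/∂y = -4*y
Assembling: d(omega) = (-4*y) dx ∧ dy.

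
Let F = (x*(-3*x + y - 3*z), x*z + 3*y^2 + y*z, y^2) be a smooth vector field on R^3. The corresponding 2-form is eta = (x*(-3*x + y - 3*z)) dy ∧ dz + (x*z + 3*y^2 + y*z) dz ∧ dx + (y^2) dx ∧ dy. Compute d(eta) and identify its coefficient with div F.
d(eta) = (-6*x + 7*y - 2*z) dx ∧ dy ∧ dz; div F = -6*x + 7*y - 2*z

For a 2-form in R^3 of the form above, applying d gives a 3-form with coefficient ∂P/∂x + ∂Q/∂y + ∂R/∂z:
  ∂P/∂x = -6*x + y - 3*z
  ∂Q/∂y = 6*y + z
  ∂R/∂z = 0
Sum = -6*x + 7*y - 2*z, which is exactly div F.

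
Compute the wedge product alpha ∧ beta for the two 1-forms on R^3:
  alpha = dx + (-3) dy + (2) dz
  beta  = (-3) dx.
alpha ∧ beta = (-9) dx ∧ dy + (6) dx ∧ dz

Distribute the wedge, using dx_i ∧ dx_j = -dx_j ∧ dx_i and dx_i ∧ dx_i = 0. For each pair (i, j) with i < j, the coefficient of dx_i ∧ dx_j in alpha ∧ beta is (alpha_i * beta_j - alpha_j * beta_i). Collecting: alpha ∧ beta = (-9) dx ∧ dy + (6) dx ∧ dz.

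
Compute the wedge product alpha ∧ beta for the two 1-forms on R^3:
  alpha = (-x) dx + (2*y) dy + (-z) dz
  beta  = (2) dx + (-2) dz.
alpha ∧ beta = (2*x + 2*z) dx ∧ dz + (-4*y) dx ∧ dy + (-4*y) dy ∧ dz

Distribute the wedge, using dx_i ∧ dx_j = -dx_j ∧ dx_i and dx_i ∧ dx_i = 0. For each pair (i, j) with i < j, the coefficient of dx_i ∧ dx_j in alpha ∧ beta is (alpha_i * beta_j - alpha_j * beta_i). Collecting: alpha ∧ beta = (2*x + 2*z) dx ∧ dz + (-4*y) dx ∧ dy + (-4*y) dy ∧ dz.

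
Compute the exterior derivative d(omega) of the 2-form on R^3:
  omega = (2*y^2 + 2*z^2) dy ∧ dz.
d(omega) = 0

For a 2-form omega = sum_{i<j} g_{ij} dx_i ∧ dx_j, the exterior derivative is
  d(omega) = sum_{i<j} d(g_{ij}) ∧ dx_i ∧ dx_j = sum_{i<j, k} (∂g_{ij}/∂x_k) dx_k ∧ dx_i ∧ dx_j.
Expand each term, using dx_k ∧ dx_i ∧ dx_j = sgn(permutation) dx_{(a)} ∧ dx_{(b)} ∧ dx_{(c)} with (a < b < c) sorted:

Collecting like 3-forms: d(omega) = 0.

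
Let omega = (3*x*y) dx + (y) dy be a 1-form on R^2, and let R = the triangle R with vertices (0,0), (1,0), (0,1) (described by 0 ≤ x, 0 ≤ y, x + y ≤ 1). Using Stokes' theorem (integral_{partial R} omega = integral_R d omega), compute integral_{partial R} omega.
integral_(partial R) omega = -1/2

Stokes: integral_partial_R omega = integral_R d omega with d omega = (∂Q/∂x - ∂P/∂y) dx ∧ dy.
  ∂Q/∂x = 0
  ∂P/∂y = 3*x
  integrand = ∂Q/∂x - ∂P/∂y = -3*x.
Integrating over R: integral_0^1 integral_0^{1-x} (-3*x) dy dx = -1/2.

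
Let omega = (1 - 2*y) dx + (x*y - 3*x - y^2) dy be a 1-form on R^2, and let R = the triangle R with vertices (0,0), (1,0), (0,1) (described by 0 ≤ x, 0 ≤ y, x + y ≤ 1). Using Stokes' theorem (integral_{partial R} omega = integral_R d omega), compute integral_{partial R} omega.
integral_(partial R) omega = -1/3

Stokes: integral_partial_R omega = integral_R d omega with d omega = (∂Q/∂x - ∂P/∂y) dx ∧ dy.
  ∂Q/∂x = y - 3
  ∂P/∂y = -2
  integrand = ∂Q/∂x - ∂P/∂y = y - 1.
Integrating over R: integral_0^1 integral_0^{1-x} (y - 1) dy dx = -1/3.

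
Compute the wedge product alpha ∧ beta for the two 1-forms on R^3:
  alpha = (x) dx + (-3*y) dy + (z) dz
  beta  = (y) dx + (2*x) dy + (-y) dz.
alpha ∧ beta = (2*x^2 + 3*y^2) dx ∧ dy + (-y*(x + z)) dx ∧ dz + (-2*x*z + 3*y^2) dy ∧ dz

Distribute the wedge, using dx_i ∧ dx_j = -dx_j ∧ dx_i and dx_i ∧ dx_i = 0. For each pair (i, j) with i < j, the coefficient of dx_i ∧ dx_j in alpha ∧ beta is (alpha_i * beta_j - alpha_j * beta_i). Collecting: alpha ∧ beta = (2*x^2 + 3*y^2) dx ∧ dy + (-y*(x + z)) dx ∧ dz + (-2*x*z + 3*y^2) dy ∧ dz.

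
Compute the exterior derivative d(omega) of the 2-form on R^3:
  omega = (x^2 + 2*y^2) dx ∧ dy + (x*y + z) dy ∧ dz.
d(omega) = (y) dx ∧ dy ∧ dz

For a 2-form omega = sum_{i<j} g_{ij} dx_i ∧ dx_j, the exterior derivative is
  d(omega) = sum_{i<j} d(g_{ij}) ∧ dx_i ∧ dx_j = sum_{i<j, k} (∂g_{ij}/∂x_k) dx_k ∧ dx_i ∧ dx_j.
Expand each term, using dx_k ∧ dx_i ∧ dx_j = sgn(permutation) dx_{(a)} ∧ dx_{(b)} ∧ dx_{(c)} with (a < b < c) sorted:
  d(x*y + z) includes (∂/∂x)(x*y + z) dx = (y) dx, which multiplied by dy ∧ dz gives (y) dx ∧ dy ∧ dz
Collecting like 3-forms: d(omega) = (y) dx ∧ dy ∧ dz.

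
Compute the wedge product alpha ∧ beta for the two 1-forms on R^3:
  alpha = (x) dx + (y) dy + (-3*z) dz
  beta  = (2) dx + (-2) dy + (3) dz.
alpha ∧ beta = (-2*x - 2*y) dx ∧ dy + (3*x + 6*z) dx ∧ dz + (3*y - 6*z) dy ∧ dz

Distribute the wedge, using dx_i ∧ dx_j = -dx_j ∧ dx_i and dx_i ∧ dx_i = 0. For each pair (i, j) with i < j, the coefficient of dx_i ∧ dx_j in alpha ∧ beta is (alpha_i * beta_j - alpha_j * beta_i). Collecting: alpha ∧ beta = (-2*x - 2*y) dx ∧ dy + (3*x + 6*z) dx ∧ dz + (3*y - 6*z) dy ∧ dz.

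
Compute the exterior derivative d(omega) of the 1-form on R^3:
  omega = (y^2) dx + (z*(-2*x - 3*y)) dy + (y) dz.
d(omega) = (-2*y - 2*z) dx ∧ dy + (2*x + 3*y + 1) dy ∧ dz

For a 1-form omega = sum_i f_i dx_i, the exterior derivative is
  d(omega) = sum_{i < j} (∂f_j/∂x_i - ∂f_i/∂x_j) dx_i ∧ dx_j.
  coefficient of dx ∧ dy: ∂f_2/∂x - ∂f_1/∂y = ∂(z*(-2*x - 3*y))/∂x - ∂(y^2)/∂y = -2*y - 2*z
  coefficient of dy ∧ dz: ∂f_3/∂y - ∂f_2/∂z = ∂(y)/∂y - ∂(z*(-2*x - 3*y))/∂z = 2*x + 3*y + 1
Assembling: d(omega) = (-2*y - 2*z) dx ∧ dy + (2*x + 3*y + 1) dy ∧ dz.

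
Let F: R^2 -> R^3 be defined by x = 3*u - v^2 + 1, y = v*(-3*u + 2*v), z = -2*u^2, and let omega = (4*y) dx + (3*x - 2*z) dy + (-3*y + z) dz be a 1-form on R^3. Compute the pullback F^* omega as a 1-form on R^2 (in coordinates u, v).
F^* omega = (8*u^3 - 48*u^2*v + 24*u*v^2 - 63*u*v + 9*v^3 + 24*v^2 - 9*v) du + (-12*u^3 + 16*u^2*v - 27*u^2 + 33*u*v^2 + 36*u*v - 9*u - 28*v^3 + 12*v) dv

Using F^*(f dg) = (f ∘ F) d(g ∘ F), substitute each coordinate x_i by F_i(u, v) in f_i, and replace dx_i by d F_i = (∂F_i/∂u) du + (∂F_i/∂v) dv.
  For the x component: f_1(F) = 4*v*(-3*u + 2*v); d F_1 = (3) du + (-2*v) dv
  For the y component: f_2(F) = 4*u^2 + 9*u - 3*v^2 + 3; d F_2 = (-3*v) du + (-3*u + 4*v) dv
  For the z component: f_3(F) = -2*u^2 + 9*u*v - 6*v^2; d F_3 = (-4*u) du + (0) dv
Combining and collecting du, dv coefficients:
  coeff of du: 8*u^3 - 48*u^2*v + 24*u*v^2 - 63*u*v + 9*v^3 + 24*v^2 - 9*v
  coeff of dv: -12*u^3 + 16*u^2*v - 27*u^2 + 33*u*v^2 + 36*u*v - 9*u - 28*v^3 + 12*v
F^* omega = (8*u^3 - 48*u^2*v + 24*u*v^2 - 63*u*v + 9*v^3 + 24*v^2 - 9*v) du + (-12*u^3 + 16*u^2*v - 27*u^2 + 33*u*v^2 + 36*u*v - 9*u - 28*v^3 + 12*v) dv.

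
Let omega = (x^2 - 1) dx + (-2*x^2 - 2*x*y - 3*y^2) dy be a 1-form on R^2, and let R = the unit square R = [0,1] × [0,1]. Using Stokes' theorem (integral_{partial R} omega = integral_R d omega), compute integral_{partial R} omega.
integral_(partial R) omega = -3

Stokes: integral_partial_R omega = integral_R d omega with d omega = (∂Q/∂x - ∂P/∂y) dx ∧ dy.
  ∂Q/∂x = -4*x - 2*y
  ∂P/∂y = 0
  integrand = ∂Q/∂x - ∂P/∂y = -4*x - 2*y.
Integrating over R: integral_0^1 integral_0^1 (-4*x - 2*y) dx dy = -3.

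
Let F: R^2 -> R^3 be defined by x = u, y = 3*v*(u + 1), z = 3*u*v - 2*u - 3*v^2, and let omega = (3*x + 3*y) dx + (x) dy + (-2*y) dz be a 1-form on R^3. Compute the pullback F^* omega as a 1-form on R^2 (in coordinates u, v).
F^* omega = (-18*u*v^2 + 24*u*v + 3*u - 18*v^2 + 21*v) du + (-18*u^2*v + 3*u^2 + 36*u*v^2 - 18*u*v + 3*u + 36*v^2) dv

Using F^*(f dg) = (f ∘ F) d(g ∘ F), substitute each coordinate x_i by F_i(u, v) in f_i, and replace dx_i by d F_i = (∂F_i/∂u) du + (∂F_i/∂v) dv.
  For the x component: f_1(F) = 9*u*v + 3*u + 9*v; d F_1 = (1) du + (0) dv
  For the y component: f_2(F) = u; d F_2 = (3*v) du + (3*u + 3) dv
  For the z component: f_3(F) = 6*v*(-u - 1); d F_3 = (3*v - 2) du + (3*u - 6*v) dv
Combining and collecting du, dv coefficients:
  coeff of du: -18*u*v^2 + 24*u*v + 3*u - 18*v^2 + 21*v
  coeff of dv: -18*u^2*v + 3*u^2 + 36*u*v^2 - 18*u*v + 3*u + 36*v^2
F^* omega = (-18*u*v^2 + 24*u*v + 3*u - 18*v^2 + 21*v) du + (-18*u^2*v + 3*u^2 + 36*u*v^2 - 18*u*v + 3*u + 36*v^2) dv.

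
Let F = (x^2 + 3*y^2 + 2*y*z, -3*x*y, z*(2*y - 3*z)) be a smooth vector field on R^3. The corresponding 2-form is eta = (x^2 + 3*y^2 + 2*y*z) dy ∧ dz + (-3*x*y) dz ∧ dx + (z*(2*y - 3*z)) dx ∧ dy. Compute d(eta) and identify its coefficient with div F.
d(eta) = (-x + 2*y - 6*z) dx ∧ dy ∧ dz; div F = -x + 2*y - 6*z

For a 2-form in R^3 of the form above, applying d gives a 3-form with coefficient ∂P/∂x + ∂Q/∂y + ∂R/∂z:
  ∂P/∂x = 2*x
  ∂Q/∂y = -3*x
  ∂R/∂z = 2*y - 6*z
Sum = -x + 2*y - 6*z, which is exactly div F.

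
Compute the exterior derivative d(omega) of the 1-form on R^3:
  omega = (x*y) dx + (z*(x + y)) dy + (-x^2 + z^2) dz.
d(omega) = (-x + z) dx ∧ dy + (-2*x) dx ∧ dz + (-x - y) dy ∧ dz

For a 1-form omega = sum_i f_i dx_i, the exterior derivative is
  d(omega) = sum_{i < j} (∂f_j/∂x_i - ∂f_i/∂x_j) dx_i ∧ dx_j.
  coefficient of dx ∧ dy: ∂f_2/∂x - ∂f_1/∂y = ∂(z*(x + y))/∂x - ∂(x*y)/∂y = -x + z
  coefficient of dx ∧ dz: ∂f_3/∂x - ∂f_1/∂z = ∂(-x^2 + z^2)/∂x - ∂(x*y)/∂z = -2*x
  coefficient of dy ∧ dz: ∂f_3/∂y - ∂f_2/∂z = ∂(-x^2 + z^2)/∂y - ∂(z*(x + y))/∂z = -x - y
Assembling: d(omega) = (-x + z) dx ∧ dy + (-2*x) dx ∧ dz + (-x - y) dy ∧ dz.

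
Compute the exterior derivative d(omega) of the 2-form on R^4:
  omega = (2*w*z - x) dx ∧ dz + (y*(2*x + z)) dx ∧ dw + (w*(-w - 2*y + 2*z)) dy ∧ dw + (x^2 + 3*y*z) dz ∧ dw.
d(omega) = (2*x - y + 2*z) dx ∧ dz ∧ dw + (-2*x - z) dx ∧ dy ∧ dw + (-2*w + 3*z) dy ∧ dz ∧ dw

For a 2-form omega = sum_{i<j} g_{ij} dx_i ∧ dx_j, the exterior derivative is
  d(omega) = sum_{i<j} d(g_{ij}) ∧ dx_i ∧ dx_j = sum_{i<j, k} (∂g_{ij}/∂x_k) dx_k ∧ dx_i ∧ dx_j.
Expand each term, using dx_k ∧ dx_i ∧ dx_j = sgn(permutation) dx_{(a)} ∧ dx_{(b)} ∧ dx_{(c)} with (a < b < c) sorted:
  d(2*w*z - x) includes (∂/∂w)(2*w*z - x) dw = (2*z) dw, which multiplied by dx ∧ dz gives (2*z) dx ∧ dz ∧ dw
  d(y*(2*x + z)) includes (∂/∂y)(y*(2*x + z)) dy = (2*x + z) dy, which multiplied by dx ∧ dw gives (-2*x - z) dx ∧ dy ∧ dw
  d(y*(2*x + z)) includes (∂/∂z)(y*(2*x + z)) dz = (y) dz, which multiplied by dx ∧ dw gives (-y) dx ∧ dz ∧ dw
  d(w*(-w - 2*y + 2*z)) includes (∂/∂z)(w*(-w - 2*y + 2*z)) dz = (2*w) dz, which multiplied by dy ∧ dw gives (-2*w) dy ∧ dz ∧ dw
  d(x^2 + 3*y*z) includes (∂/∂x)(x^2 + 3*y*z) dx = (2*x) dx, which multiplied by dz ∧ dw gives (2*x) dx ∧ dz ∧ dw
  d(x^2 + 3*y*z) includes (∂/∂y)(x^2 + 3*y*z) dy = (3*z) dy, which multiplied by dz ∧ dw gives (3*z) dy ∧ dz ∧ dw
Collecting like 3-forms: d(omega) = (2*x - y + 2*z) dx ∧ dz ∧ dw + (-2*x - z) dx ∧ dy ∧ dw + (-2*w + 3*z) dy ∧ dz ∧ dw.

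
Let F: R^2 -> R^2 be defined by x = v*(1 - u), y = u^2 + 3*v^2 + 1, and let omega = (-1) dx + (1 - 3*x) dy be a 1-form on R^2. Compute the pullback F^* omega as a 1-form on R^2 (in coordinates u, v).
F^* omega = (6*u^2*v - 6*u*v + 2*u + v) du + (18*u*v^2 + u - 18*v^2 + 6*v - 1) dv

Using F^*(f dg) = (f ∘ F) d(g ∘ F), substitute each coordinate x_i by F_i(u, v) in f_i, and replace dx_i by d F_i = (∂F_i/∂u) du + (∂F_i/∂v) dv.
  For the x component: f_1(F) = -1; d F_1 = (-v) du + (1 - u) dv
  For the y component: f_2(F) = 3*u*v - 3*v + 1; d F_2 = (2*u) du + (6*v) dv
Combining and collecting du, dv coefficients:
  coeff of du: 6*u^2*v - 6*u*v + 2*u + v
  coeff of dv: 18*u*v^2 + u - 18*v^2 + 6*v - 1
F^* omega = (6*u^2*v - 6*u*v + 2*u + v) du + (18*u*v^2 + u - 18*v^2 + 6*v - 1) dv.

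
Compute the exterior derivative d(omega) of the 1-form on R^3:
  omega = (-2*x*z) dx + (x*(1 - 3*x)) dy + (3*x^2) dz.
d(omega) = (1 - 6*x) dx ∧ dy + (8*x) dx ∧ dz

For a 1-form omega = sum_i f_i dx_i, the exterior derivative is
  d(omega) = sum_{i < j} (∂f_j/∂x_i - ∂f_i/∂x_j) dx_i ∧ dx_j.
  coefficient of dx ∧ dy: ∂f_2/∂x - ∂f_1/∂y = ∂(x*(1 - 3*x))/∂x - ∂(-2*x*z)/∂y = 1 - 6*x
  coefficient of dx ∧ dz: ∂f_3/∂x - ∂f_1/∂z = ∂(3*x^2)/∂x - ∂(-2*x*z)/∂z = 8*x
Assembling: d(omega) = (1 - 6*x) dx ∧ dy + (8*x) dx ∧ dz.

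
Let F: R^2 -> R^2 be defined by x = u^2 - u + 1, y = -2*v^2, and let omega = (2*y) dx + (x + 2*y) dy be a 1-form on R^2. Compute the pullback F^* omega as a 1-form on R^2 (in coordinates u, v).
F^* omega = (v^2*(4 - 8*u)) du + (4*v*(-u^2 + u + 4*v^2 - 1)) dv

Using F^*(f dg) = (f ∘ F) d(g ∘ F), substitute each coordinate x_i by F_i(u, v) in f_i, and replace dx_i by d F_i = (∂F_i/∂u) du + (∂F_i/∂v) dv.
  For the x component: f_1(F) = -4*v^2; d F_1 = (2*u - 1) du + (0) dv
  For the y component: f_2(F) = u^2 - u - 4*v^2 + 1; d F_2 = (0) du + (-4*v) dv
Combining and collecting du, dv coefficients:
  coeff of du: v^2*(4 - 8*u)
  coeff of dv: 4*v*(-u^2 + u + 4*v^2 - 1)
F^* omega = (v^2*(4 - 8*u)) du + (4*v*(-u^2 + u + 4*v^2 - 1)) dv.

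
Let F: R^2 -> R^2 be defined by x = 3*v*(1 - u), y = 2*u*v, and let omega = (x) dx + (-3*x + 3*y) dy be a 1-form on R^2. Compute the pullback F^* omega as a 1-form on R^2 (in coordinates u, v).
F^* omega = (v^2*(39*u - 27)) du + (3*v*(13*u^2 - 12*u + 3)) dv

Using F^*(f dg) = (f ∘ F) d(g ∘ F), substitute each coordinate x_i by F_i(u, v) in f_i, and replace dx_i by d F_i = (∂F_i/∂u) du + (∂F_i/∂v) dv.
  For the x component: f_1(F) = 3*v*(1 - u); d F_1 = (-3*v) du + (3 - 3*u) dv
  For the y component: f_2(F) = 3*v*(5*u - 3); d F_2 = (2*v) du + (2*u) dv
Combining and collecting du, dv coefficients:
  coeff of du: v^2*(39*u - 27)
  coeff of dv: 3*v*(13*u^2 - 12*u + 3)
F^* omega = (v^2*(39*u - 27)) du + (3*v*(13*u^2 - 12*u + 3)) dv.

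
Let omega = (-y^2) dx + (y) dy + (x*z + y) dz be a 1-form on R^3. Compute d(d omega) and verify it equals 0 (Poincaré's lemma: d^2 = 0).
d(d omega) = 0

Step 1: d omega = sum_{i<j} (∂f_j/∂x_i - ∂f_i/∂x_j) dx_i ∧ dx_j:
  coeff of dx ∧ dy: 2*y
  coeff of dx ∧ dz: z
  coeff of dy ∧ dz: 1
Step 2: Apply d again to each 2-form coefficient. The only possible 3-form in R^3 is dx ∧ dy ∧ dz, with coefficient
  ∂(coeff of dy∧dz)/∂x - ∂(coeff of dx∧dz)/∂y + ∂(coeff of dx∧dy)/∂z
  = ∂/∂x (1) - ∂/∂y (z) + ∂/∂z (2*y).
Each of these terms simplifies to sums of mixed partials that cancel in pairs. The result is 0 (by equality of mixed partials for smooth functions — Schwarz / Clairaut).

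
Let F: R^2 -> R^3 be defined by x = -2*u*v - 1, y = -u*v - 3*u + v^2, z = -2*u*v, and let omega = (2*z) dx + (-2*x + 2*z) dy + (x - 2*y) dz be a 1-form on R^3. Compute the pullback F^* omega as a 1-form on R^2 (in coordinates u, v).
F^* omega = (8*u*v^2 - 12*u*v + 4*v^3 - 6) du + (8*u^2*v - 12*u^2 + 4*u*v^2 + 4*v) dv

Using F^*(f dg) = (f ∘ F) d(g ∘ F), substitute each coordinate x_i by F_i(u, v) in f_i, and replace dx_i by d F_i = (∂F_i/∂u) du + (∂F_i/∂v) dv.
  For the x component: f_1(F) = -4*u*v; d F_1 = (-2*v) du + (-2*u) dv
  For the y component: f_2(F) = 2; d F_2 = (-v - 3) du + (-u + 2*v) dv
  For the z component: f_3(F) = 6*u - 2*v^2 - 1; d F_3 = (-2*v) du + (-2*u) dv
Combining and collecting du, dv coefficients:
  coeff of du: 8*u*v^2 - 12*u*v + 4*v^3 - 6
  coeff of dv: 8*u^2*v - 12*u^2 + 4*u*v^2 + 4*v
F^* omega = (8*u*v^2 - 12*u*v + 4*v^3 - 6) du + (8*u^2*v - 12*u^2 + 4*u*v^2 + 4*v) dv.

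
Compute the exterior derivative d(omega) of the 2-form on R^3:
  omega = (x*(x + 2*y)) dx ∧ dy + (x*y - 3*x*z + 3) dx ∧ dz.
d(omega) = (-x) dx ∧ dy ∧ dz

For a 2-form omega = sum_{i<j} g_{ij} dx_i ∧ dx_j, the exterior derivative is
  d(omega) = sum_{i<j} d(g_{ij}) ∧ dx_i ∧ dx_j = sum_{i<j, k} (∂g_{ij}/∂x_k) dx_k ∧ dx_i ∧ dx_j.
Expand each term, using dx_k ∧ dx_i ∧ dx_j = sgn(permutation) dx_{(a)} ∧ dx_{(b)} ∧ dx_{(c)} with (a < b < c) sorted:
  d(x*y - 3*x*z + 3) includes (∂/∂y)(x*y - 3*x*z + 3) dy = (x) dy, which multiplied by dx ∧ dz gives (-x) dx ∧ dy ∧ dz
Collecting like 3-forms: d(omega) = (-x) dx ∧ dy ∧ dz.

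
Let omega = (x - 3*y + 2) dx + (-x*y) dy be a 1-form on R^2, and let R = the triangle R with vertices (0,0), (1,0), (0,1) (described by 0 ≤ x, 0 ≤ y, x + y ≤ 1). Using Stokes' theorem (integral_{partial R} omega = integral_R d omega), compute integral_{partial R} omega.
integral_(partial R) omega = 4/3

Stokes: integral_partial_R omega = integral_R d omega with d omega = (∂Q/∂x - ∂P/∂y) dx ∧ dy.
  ∂Q/∂x = -y
  ∂P/∂y = -3
  integrand = ∂Q/∂x - ∂P/∂y = 3 - y.
Integrating over R: integral_0^1 integral_0^{1-x} (3 - y) dy dx = 4/3.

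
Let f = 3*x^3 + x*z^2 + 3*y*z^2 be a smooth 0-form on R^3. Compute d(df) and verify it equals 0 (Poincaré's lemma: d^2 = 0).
d(df) = 0

Step 1: df = sum_i (∂f/∂x_i) dx_i = (9*x^2 + z^2) dx + (3*z^2) dy + (2*z*(x + 3*y)) dz.
Step 2: Apply d again. Using the 1-form formula, the coefficient of dx ∧ dy in d(df) is ∂^2 f/∂x ∂y - ∂^2 f/∂y ∂x = (0) - (0) = 0 (equality of mixed partials for smooth f).
Similarly for dx ∧ dz and dy ∧ dz — all coefficients vanish. So d(df) = 0.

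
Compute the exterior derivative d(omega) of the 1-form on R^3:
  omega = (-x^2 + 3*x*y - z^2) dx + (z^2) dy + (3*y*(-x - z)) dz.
d(omega) = (-3*x) dx ∧ dy + (-3*y + 2*z) dx ∧ dz + (-3*x - 5*z) dy ∧ dz

For a 1-form omega = sum_i f_i dx_i, the exterior derivative is
  d(omega) = sum_{i < j} (∂f_j/∂x_i - ∂f_i/∂x_j) dx_i ∧ dx_j.
  coefficient of dx ∧ dy: ∂f_2/∂x - ∂f_1/∂y = ∂(z^2)/∂x - ∂(-x^2 + 3*x*y - z^2)/∂y = -3*x
  coefficient of dx ∧ dz: ∂f_3/∂x - ∂f_1/∂z = ∂(3*y*(-x - z))/∂x - ∂(-x^2 + 3*x*y - z^2)/∂z = -3*y + 2*z
  coefficient of dy ∧ dz: ∂f_3/∂y - ∂f_2/∂z = ∂(3*y*(-x - z))/∂y - ∂(z^2)/∂z = -3*x - 5*z
Assembling: d(omega) = (-3*x) dx ∧ dy + (-3*y + 2*z) dx ∧ dz + (-3*x - 5*z) dy ∧ dz.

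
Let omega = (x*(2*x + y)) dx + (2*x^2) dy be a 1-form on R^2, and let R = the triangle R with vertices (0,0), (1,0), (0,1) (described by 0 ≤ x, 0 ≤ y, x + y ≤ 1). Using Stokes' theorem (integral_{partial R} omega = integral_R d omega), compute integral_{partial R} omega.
integral_(partial R) omega = 1/2

Stokes: integral_partial_R omega = integral_R d omega with d omega = (∂Q/∂x - ∂P/∂y) dx ∧ dy.
  ∂Q/∂x = 4*x
  ∂P/∂y = x
  integrand = ∂Q/∂x - ∂P/∂y = 3*x.
Integrating over R: integral_0^1 integral_0^{1-x} (3*x) dy dx = 1/2.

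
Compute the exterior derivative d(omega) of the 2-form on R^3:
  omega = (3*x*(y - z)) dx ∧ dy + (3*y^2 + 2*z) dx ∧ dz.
d(omega) = (-3*x - 6*y) dx ∧ dy ∧ dz

For a 2-form omega = sum_{i<j} g_{ij} dx_i ∧ dx_j, the exterior derivative is
  d(omega) = sum_{i<j} d(g_{ij}) ∧ dx_i ∧ dx_j = sum_{i<j, k} (∂g_{ij}/∂x_k) dx_k ∧ dx_i ∧ dx_j.
Expand each term, using dx_k ∧ dx_i ∧ dx_j = sgn(permutation) dx_{(a)} ∧ dx_{(b)} ∧ dx_{(c)} with (a < b < c) sorted:
  d(3*x*(y - z)) includes (∂/∂z)(3*x*(y - z)) dz = (-3*x) dz, which multiplied by dx ∧ dy gives (-3*x) dx ∧ dy ∧ dz
  d(3*y^2 + 2*z) includes (∂/∂y)(3*y^2 + 2*z) dy = (6*y) dy, which multiplied by dx ∧ dz gives (-6*y) dx ∧ dy ∧ dz
Collecting like 3-forms: d(omega) = (-3*x - 6*y) dx ∧ dy ∧ dz.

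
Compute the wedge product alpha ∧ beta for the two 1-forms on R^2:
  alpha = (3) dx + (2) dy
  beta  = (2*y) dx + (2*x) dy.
alpha ∧ beta = (6*x - 4*y) dx ∧ dy

Distribute the wedge, using dx_i ∧ dx_j = -dx_j ∧ dx_i and dx_i ∧ dx_i = 0. For each pair (i, j) with i < j, the coefficient of dx_i ∧ dx_j in alpha ∧ beta is (alpha_i * beta_j - alpha_j * beta_i). Collecting: alpha ∧ beta = (6*x - 4*y) dx ∧ dy.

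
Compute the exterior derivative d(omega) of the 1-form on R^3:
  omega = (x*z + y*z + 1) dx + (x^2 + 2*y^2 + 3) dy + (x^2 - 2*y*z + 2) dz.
d(omega) = (2*x - z) dx ∧ dy + (x - y) dx ∧ dz + (-2*z) dy ∧ dz

For a 1-form omega = sum_i f_i dx_i, the exterior derivative is
  d(omega) = sum_{i < j} (∂f_j/∂x_i - ∂f_i/∂x_j) dx_i ∧ dx_j.
  coefficient of dx ∧ dy: ∂f_2/∂x - ∂f_1/∂y = ∂(x^2 + 2*y^2 + 3)/∂x - ∂(x*z + y*z + 1)/∂y = 2*x - z
  coefficient of dx ∧ dz: ∂f_3/∂x - ∂f_1/∂z = ∂(x^2 - 2*y*z + 2)/∂x - ∂(x*z + y*z + 1)/∂z = x - y
  coefficient of dy ∧ dz: ∂f_3/∂y - ∂f_2/∂z = ∂(x^2 - 2*y*z + 2)/∂y - ∂(x^2 + 2*y^2 + 3)/∂z = -2*z
Assembling: d(omega) = (2*x - z) dx ∧ dy + (x - y) dx ∧ dz + (-2*z) dy ∧ dz.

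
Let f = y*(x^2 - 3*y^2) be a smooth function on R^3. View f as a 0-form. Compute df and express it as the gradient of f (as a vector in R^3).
df = (2*x*y) dx + (x^2 - 9*y^2) dy + (0) dz; grad f = (2*x*y, x^2 - 9*y^2, 0)

For a 0-form f, d f = (∂f/∂x) dx + (∂f/∂y) dy + (∂f/∂z) dz. The components of the vector representation are exactly the entries of grad f in Cartesian coordinates:
  ∂f/∂x = 2*x*y
  ∂f/∂y = x^2 - 9*y^2
  ∂f/∂z = 0.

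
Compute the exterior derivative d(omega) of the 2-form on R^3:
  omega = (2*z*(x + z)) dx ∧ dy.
d(omega) = (2*x + 4*z) dx ∧ dy ∧ dz

For a 2-form omega = sum_{i<j} g_{ij} dx_i ∧ dx_j, the exterior derivative is
  d(omega) = sum_{i<j} d(g_{ij}) ∧ dx_i ∧ dx_j = sum_{i<j, k} (∂g_{ij}/∂x_k) dx_k ∧ dx_i ∧ dx_j.
Expand each term, using dx_k ∧ dx_i ∧ dx_j = sgn(permutation) dx_{(a)} ∧ dx_{(b)} ∧ dx_{(c)} with (a < b < c) sorted:
  d(2*z*(x + z)) includes (∂/∂z)(2*z*(x + z)) dz = (2*x + 4*z) dz, which multiplied by dx ∧ dy gives (2*x + 4*z) dx ∧ dy ∧ dz
Collecting like 3-forms: d(omega) = (2*x + 4*z) dx ∧ dy ∧ dz.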